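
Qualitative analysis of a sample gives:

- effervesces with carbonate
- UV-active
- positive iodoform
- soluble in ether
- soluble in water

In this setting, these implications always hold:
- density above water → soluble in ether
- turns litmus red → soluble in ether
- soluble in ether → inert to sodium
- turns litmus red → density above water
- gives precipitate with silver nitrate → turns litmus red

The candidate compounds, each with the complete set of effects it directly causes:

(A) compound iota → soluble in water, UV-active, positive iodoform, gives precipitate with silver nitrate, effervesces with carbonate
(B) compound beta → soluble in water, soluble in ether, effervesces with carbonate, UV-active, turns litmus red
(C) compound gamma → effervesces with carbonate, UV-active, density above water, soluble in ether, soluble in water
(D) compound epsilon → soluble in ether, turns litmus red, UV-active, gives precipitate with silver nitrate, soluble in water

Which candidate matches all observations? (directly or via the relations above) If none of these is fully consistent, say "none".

A

Testing each hypothesis:
(A) compound iota — effervesces with carbonate yes; UV-active yes; positive iodoform yes; soluble in ether yes (by gives precipitate with silver nitrate → turns litmus red → soluble in ether); soluble in water yes
(B) compound beta — does not account for positive iodoform
(C) compound gamma — effervesces with carbonate yes; UV-active yes; positive iodoform NO; soluble in ether yes; soluble in water yes
(D) compound epsilon — effervesces with carbonate NO; UV-active yes; positive iodoform NO; soluble in ether yes; soluble in water yes
(A) is the only candidate with no mismatches.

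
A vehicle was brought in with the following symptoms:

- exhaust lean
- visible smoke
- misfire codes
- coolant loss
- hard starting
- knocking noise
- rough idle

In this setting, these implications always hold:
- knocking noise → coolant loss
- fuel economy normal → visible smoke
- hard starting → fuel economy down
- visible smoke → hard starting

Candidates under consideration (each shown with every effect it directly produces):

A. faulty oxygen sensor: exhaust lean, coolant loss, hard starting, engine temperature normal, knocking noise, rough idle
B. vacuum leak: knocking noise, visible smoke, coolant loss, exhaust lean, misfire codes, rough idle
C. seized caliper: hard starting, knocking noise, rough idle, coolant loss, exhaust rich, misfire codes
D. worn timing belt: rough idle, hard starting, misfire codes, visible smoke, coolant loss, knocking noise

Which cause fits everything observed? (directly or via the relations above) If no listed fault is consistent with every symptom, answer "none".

B

For each candidate, compare predicted effects to what was observed:
(A) faulty oxygen sensor — exhaust lean +; visible smoke -; misfire codes -; coolant loss +; hard starting +; knocking noise +; rough idle +
(B) vacuum leak — exhaust lean +; visible smoke +; misfire codes +; coolant loss +; hard starting + (by visible smoke → hard starting); knocking noise +; rough idle +
(C) seized caliper — fails on exhaust lean, visible smoke (predicts exhaust rich, not exhaust lean)
(D) worn timing belt — does not account for exhaust lean
(B) alone accounts for all the evidence.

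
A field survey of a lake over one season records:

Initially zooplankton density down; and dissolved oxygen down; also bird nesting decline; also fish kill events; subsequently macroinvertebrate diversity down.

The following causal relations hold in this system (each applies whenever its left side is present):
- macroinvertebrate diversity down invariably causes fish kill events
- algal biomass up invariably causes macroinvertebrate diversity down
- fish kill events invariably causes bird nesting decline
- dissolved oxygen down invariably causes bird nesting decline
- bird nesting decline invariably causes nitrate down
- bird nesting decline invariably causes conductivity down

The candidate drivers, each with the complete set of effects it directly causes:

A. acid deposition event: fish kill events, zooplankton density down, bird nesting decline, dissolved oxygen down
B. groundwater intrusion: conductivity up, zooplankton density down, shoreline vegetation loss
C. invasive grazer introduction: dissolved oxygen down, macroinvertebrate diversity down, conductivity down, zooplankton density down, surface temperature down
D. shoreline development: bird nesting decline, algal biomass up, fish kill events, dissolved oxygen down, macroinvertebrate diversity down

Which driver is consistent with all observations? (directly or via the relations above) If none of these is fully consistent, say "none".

For each candidate, compare predicted effects to what was observed:
(A) acid deposition event — does not account for macroinvertebrate diversity down
(B) groundwater intrusion — zooplankton density down ✓; dissolved oxygen down ✗; bird nesting decline ✗; fish kill events ✗; macroinvertebrate diversity down ✗
(C) invasive grazer introduction — zooplankton density down ✓; dissolved oxygen down ✓; bird nesting decline ✓ (through dissolved oxygen down → bird nesting decline); fish kill events ✓ (through macroinvertebrate diversity down → fish kill events); macroinvertebrate diversity down ✓
(D) shoreline development — does not account for zooplankton density down
(C) is the only candidate with no mismatches.

C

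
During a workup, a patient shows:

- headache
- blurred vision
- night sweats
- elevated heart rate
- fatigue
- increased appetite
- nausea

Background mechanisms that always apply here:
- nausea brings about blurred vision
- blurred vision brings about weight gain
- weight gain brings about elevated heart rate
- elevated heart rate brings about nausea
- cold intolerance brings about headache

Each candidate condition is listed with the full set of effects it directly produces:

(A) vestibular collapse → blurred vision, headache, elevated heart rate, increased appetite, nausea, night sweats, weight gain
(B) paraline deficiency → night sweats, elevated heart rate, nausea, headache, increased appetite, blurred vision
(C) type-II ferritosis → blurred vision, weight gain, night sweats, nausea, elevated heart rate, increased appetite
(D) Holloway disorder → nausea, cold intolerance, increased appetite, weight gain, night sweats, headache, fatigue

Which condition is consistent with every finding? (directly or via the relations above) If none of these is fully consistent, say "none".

D

Checking each candidate against the observations:
(A) vestibular collapse — headache yes; blurred vision yes; night sweats yes; elevated heart rate yes; fatigue NO; increased appetite yes; nausea yes
(B) paraline deficiency — headache yes; blurred vision yes; night sweats yes; elevated heart rate yes; fatigue NO; increased appetite yes; nausea yes
(C) type-II ferritosis — headache NO; blurred vision yes; night sweats yes; elevated heart rate yes; fatigue NO; increased appetite yes; nausea yes
(D) Holloway disorder — headache yes; blurred vision yes (by nausea → blurred vision); night sweats yes; elevated heart rate yes (by weight gain → elevated heart rate); fatigue yes; increased appetite yes; nausea yes
(D) is the only candidate with no mismatches.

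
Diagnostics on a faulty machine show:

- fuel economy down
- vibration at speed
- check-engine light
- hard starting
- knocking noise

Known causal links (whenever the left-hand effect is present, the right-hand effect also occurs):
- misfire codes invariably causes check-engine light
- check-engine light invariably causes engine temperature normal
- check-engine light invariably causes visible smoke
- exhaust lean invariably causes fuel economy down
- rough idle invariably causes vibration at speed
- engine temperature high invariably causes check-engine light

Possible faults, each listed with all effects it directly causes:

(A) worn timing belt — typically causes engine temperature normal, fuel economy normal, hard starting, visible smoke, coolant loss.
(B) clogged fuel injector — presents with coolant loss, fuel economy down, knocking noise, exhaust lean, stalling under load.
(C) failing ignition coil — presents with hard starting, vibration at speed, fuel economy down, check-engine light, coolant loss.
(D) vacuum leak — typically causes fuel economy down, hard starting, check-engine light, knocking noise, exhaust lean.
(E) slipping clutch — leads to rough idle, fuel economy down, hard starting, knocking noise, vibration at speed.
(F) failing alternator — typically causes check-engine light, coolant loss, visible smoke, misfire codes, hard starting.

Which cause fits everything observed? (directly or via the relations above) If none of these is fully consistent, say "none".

none

Testing each hypothesis:
(A) worn timing belt — fuel economy down -; vibration at speed -; check-engine light -; hard starting +; knocking noise -
(B) clogged fuel injector — fuel economy down +; vibration at speed -; check-engine light -; hard starting -; knocking noise +
(C) failing ignition coil — fuel economy down +; vibration at speed +; check-engine light +; hard starting +; knocking noise -
(D) vacuum leak — fuel economy down +; vibration at speed -; check-engine light +; hard starting +; knocking noise +
(E) slipping clutch — fuel economy down +; vibration at speed +; check-engine light -; hard starting +; knocking noise +
(F) failing alternator — does not account for fuel economy down, vibration at speed, knocking noise
None of the listed candidates fits everything.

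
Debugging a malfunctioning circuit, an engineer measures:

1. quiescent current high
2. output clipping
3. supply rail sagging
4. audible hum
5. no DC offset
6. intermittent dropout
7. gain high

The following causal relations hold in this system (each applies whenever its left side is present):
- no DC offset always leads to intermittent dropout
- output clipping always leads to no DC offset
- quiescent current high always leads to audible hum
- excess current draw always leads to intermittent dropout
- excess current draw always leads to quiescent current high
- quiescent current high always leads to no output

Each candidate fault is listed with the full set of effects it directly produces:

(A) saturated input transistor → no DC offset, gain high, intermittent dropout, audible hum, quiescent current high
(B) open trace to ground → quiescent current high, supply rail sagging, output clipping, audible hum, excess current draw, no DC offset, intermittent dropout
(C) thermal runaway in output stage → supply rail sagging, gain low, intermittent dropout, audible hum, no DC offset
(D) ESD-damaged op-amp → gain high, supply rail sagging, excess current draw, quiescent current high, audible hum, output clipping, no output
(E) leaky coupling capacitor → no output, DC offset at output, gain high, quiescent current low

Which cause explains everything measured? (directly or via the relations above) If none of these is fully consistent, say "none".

Testing each hypothesis:
(A) saturated input transistor — does not account for output clipping, supply rail sagging
(B) open trace to ground — does not account for gain high
(C) thermal runaway in output stage — fails on quiescent current high, output clipping, gain high (predicts gain low, not gain high)
(D) ESD-damaged op-amp — accounts for every observation (no DC offset by output clipping → no DC offset)
(E) leaky coupling capacitor — quiescent current high miss; output clipping miss; supply rail sagging miss; audible hum miss; no DC offset miss; intermittent dropout miss; gain high match
Only (D) is consistent with every observation.

D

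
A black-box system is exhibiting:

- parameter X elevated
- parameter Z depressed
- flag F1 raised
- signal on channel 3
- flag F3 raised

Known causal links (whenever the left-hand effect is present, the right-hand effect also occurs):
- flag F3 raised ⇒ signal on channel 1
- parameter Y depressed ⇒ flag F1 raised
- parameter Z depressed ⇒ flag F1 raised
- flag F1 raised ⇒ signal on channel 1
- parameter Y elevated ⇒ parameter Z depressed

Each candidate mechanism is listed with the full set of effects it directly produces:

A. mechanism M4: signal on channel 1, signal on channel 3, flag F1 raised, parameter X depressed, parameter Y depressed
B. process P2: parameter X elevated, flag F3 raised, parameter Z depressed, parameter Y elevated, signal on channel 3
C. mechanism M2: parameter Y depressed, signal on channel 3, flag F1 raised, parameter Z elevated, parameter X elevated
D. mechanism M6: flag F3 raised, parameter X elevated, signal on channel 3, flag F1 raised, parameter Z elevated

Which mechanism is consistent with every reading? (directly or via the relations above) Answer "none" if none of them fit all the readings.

Checking each candidate against the observations:
(A) mechanism M4 — parameter X elevated -; parameter Z depressed -; flag F1 raised +; signal on channel 3 +; flag F3 raised -
(B) process P2 — accounts for every observation (flag F1 raised by parameter Z depressed → flag F1 raised)
(C) mechanism M2 — parameter X elevated +; parameter Z depressed -; flag F1 raised +; signal on channel 3 +; flag F3 raised -
(D) mechanism M6 — fails on parameter Z depressed (predicts parameter Z elevated, not parameter Z depressed)
(B) alone accounts for all the evidence.

B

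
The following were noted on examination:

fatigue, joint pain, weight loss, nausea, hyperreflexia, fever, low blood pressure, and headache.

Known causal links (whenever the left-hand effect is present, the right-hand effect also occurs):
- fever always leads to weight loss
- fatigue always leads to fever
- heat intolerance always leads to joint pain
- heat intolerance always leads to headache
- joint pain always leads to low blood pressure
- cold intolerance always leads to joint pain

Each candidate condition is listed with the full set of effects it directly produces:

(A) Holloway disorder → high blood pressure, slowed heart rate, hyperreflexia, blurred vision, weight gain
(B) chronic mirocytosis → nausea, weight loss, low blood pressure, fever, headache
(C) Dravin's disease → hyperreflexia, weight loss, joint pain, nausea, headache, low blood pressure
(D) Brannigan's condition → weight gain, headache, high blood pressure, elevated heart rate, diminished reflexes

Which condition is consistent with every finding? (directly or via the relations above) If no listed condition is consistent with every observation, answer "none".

Checking each candidate against the observations:
(A) Holloway disorder — fails on fatigue, joint pain, weight loss, nausea, fever, low blood pressure, headache (predicts weight gain, not weight loss; predicts high blood pressure, not low blood pressure)
(B) chronic mirocytosis — fatigue -; joint pain -; weight loss +; nausea +; hyperreflexia -; fever +; low blood pressure +; headache +
(C) Dravin's disease — fatigue -; joint pain +; weight loss +; nausea +; hyperreflexia +; fever -; low blood pressure +; headache +
(D) Brannigan's condition — fatigue -; joint pain -; weight loss -; nausea -; hyperreflexia -; fever -; low blood pressure -; headache +
Every candidate fails on at least one observation.

none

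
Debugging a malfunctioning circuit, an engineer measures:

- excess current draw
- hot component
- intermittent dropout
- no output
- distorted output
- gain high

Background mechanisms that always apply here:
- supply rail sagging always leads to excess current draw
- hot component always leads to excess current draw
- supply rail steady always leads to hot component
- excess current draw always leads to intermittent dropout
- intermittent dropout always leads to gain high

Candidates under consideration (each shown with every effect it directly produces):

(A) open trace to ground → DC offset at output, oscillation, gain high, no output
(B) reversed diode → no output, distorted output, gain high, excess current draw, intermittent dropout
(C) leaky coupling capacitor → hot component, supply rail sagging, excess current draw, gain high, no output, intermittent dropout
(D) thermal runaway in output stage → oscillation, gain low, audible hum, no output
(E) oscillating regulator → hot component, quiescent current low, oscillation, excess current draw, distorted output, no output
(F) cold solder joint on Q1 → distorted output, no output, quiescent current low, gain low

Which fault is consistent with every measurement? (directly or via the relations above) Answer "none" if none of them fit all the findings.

For each candidate, compare predicted effects to what was observed:
(A) open trace to ground — does not account for excess current draw, hot component, intermittent dropout, distorted output
(B) reversed diode — excess current draw yes; hot component NO; intermittent dropout yes; no output yes; distorted output yes; gain high yes
(C) leaky coupling capacitor — excess current draw yes; hot component yes; intermittent dropout yes; no output yes; distorted output NO; gain high yes
(D) thermal runaway in output stage — excess current draw NO; hot component NO; intermittent dropout NO; no output yes; distorted output NO; gain high NO
(E) oscillating regulator — excess current draw yes; hot component yes; intermittent dropout yes (through excess current draw → intermittent dropout); no output yes; distorted output yes; gain high yes (through excess current draw → intermittent dropout → gain high)
(F) cold solder joint on Q1 — fails on excess current draw, hot component, intermittent dropout, gain high (predicts gain low, not gain high)
(E) is the only candidate with no mismatches.

E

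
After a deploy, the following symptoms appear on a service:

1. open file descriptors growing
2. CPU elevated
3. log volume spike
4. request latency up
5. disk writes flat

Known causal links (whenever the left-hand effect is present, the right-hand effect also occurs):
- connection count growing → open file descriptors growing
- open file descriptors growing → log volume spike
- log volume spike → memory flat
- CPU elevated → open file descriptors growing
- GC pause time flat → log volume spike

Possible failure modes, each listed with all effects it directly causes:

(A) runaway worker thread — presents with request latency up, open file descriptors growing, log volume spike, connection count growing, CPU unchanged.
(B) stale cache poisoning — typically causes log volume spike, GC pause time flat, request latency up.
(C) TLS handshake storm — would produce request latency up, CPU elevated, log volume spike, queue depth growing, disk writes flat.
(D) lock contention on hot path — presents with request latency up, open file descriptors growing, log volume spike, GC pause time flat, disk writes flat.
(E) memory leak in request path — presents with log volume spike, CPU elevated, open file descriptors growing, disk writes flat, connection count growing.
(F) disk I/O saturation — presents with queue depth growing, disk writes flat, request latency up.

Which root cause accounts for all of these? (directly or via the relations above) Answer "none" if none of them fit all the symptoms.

Testing each hypothesis:
(A) runaway worker thread — open file descriptors growing match; CPU elevated miss; log volume spike match; request latency up match; disk writes flat miss
(B) stale cache poisoning — does not account for open file descriptors growing, CPU elevated, disk writes flat
(C) TLS handshake storm — open file descriptors growing match (via CPU elevated → open file descriptors growing); CPU elevated match; log volume spike match; request latency up match; disk writes flat match
(D) lock contention on hot path — does not account for CPU elevated
(E) memory leak in request path — does not account for request latency up
(F) disk I/O saturation — does not account for open file descriptors growing, CPU elevated, log volume spike
(C) alone accounts for all the evidence.

C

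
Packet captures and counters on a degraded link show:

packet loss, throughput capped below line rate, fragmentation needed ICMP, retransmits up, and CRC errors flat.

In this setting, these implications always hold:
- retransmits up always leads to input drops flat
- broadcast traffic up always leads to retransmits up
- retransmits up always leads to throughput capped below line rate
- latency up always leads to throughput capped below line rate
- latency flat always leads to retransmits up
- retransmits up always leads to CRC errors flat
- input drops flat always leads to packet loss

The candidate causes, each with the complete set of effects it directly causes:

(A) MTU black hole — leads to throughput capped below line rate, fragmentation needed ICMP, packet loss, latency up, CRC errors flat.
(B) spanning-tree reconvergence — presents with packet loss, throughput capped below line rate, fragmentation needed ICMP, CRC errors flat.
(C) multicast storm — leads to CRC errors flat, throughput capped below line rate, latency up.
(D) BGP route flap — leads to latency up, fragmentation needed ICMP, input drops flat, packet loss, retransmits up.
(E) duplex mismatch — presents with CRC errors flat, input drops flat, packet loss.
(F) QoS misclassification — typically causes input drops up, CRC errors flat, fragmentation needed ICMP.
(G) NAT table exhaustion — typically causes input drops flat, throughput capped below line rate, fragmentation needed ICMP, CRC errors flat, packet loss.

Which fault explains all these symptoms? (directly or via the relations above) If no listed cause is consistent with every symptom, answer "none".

For each candidate, compare predicted effects to what was observed:
(A) MTU black hole — packet loss yes; throughput capped below line rate yes; fragmentation needed ICMP yes; retransmits up NO; CRC errors flat yes
(B) spanning-tree reconvergence — packet loss yes; throughput capped below line rate yes; fragmentation needed ICMP yes; retransmits up NO; CRC errors flat yes
(C) multicast storm — packet loss NO; throughput capped below line rate yes; fragmentation needed ICMP NO; retransmits up NO; CRC errors flat yes
(D) BGP route flap — packet loss yes; throughput capped below line rate yes (by latency up → throughput capped below line rate); fragmentation needed ICMP yes; retransmits up yes; CRC errors flat yes (by retransmits up → CRC errors flat)
(E) duplex mismatch — packet loss yes; throughput capped below line rate NO; fragmentation needed ICMP NO; retransmits up NO; CRC errors flat yes
(F) QoS misclassification — does not account for packet loss, throughput capped below line rate, retransmits up
(G) NAT table exhaustion — does not account for retransmits up
Only (D) is consistent with every observation.

D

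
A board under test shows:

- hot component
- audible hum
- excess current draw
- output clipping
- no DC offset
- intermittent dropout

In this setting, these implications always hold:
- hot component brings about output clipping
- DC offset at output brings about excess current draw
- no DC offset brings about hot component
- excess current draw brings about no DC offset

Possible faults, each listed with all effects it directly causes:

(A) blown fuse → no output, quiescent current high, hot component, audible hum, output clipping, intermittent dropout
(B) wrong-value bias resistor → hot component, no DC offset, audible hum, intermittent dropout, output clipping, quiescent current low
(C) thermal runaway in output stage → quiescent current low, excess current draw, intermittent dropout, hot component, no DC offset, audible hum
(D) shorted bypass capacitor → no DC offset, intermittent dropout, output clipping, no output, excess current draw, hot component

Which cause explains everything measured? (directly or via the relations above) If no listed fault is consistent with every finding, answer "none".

Per-candidate check:
(A) blown fuse — does not account for excess current draw, no DC offset
(B) wrong-value bias resistor — hot component yes; audible hum yes; excess current draw NO; output clipping yes; no DC offset yes; intermittent dropout yes
(C) thermal runaway in output stage — hot component yes; audible hum yes; excess current draw yes; output clipping yes (via hot component → output clipping); no DC offset yes; intermittent dropout yes
(D) shorted bypass capacitor — does not account for audible hum
(C) is the only candidate with no mismatches.

C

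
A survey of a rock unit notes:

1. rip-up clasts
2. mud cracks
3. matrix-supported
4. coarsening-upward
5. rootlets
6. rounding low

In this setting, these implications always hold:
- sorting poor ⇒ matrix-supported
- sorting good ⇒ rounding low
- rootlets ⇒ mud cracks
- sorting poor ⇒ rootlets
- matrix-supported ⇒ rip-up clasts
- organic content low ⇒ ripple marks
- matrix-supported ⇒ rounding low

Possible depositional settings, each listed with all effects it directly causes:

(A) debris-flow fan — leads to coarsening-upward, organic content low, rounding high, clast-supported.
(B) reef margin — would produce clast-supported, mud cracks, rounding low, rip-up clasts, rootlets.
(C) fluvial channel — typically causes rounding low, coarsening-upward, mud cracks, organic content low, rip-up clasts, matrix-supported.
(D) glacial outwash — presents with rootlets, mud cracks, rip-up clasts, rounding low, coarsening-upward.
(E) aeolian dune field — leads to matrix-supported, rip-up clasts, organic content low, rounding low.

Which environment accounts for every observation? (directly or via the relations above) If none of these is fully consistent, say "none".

none

Checking each candidate against the observations:
(A) debris-flow fan — fails on rip-up clasts, mud cracks, matrix-supported, rootlets, rounding low (predicts clast-supported, not matrix-supported; predicts rounding high, not rounding low)
(B) reef margin — rip-up clasts yes; mud cracks yes; matrix-supported NO; coarsening-upward NO; rootlets yes; rounding low yes
(C) fluvial channel — rip-up clasts yes; mud cracks yes; matrix-supported yes; coarsening-upward yes; rootlets NO; rounding low yes
(D) glacial outwash — does not account for matrix-supported
(E) aeolian dune field — does not account for mud cracks, coarsening-upward, rootlets
None of the listed candidates fits everything.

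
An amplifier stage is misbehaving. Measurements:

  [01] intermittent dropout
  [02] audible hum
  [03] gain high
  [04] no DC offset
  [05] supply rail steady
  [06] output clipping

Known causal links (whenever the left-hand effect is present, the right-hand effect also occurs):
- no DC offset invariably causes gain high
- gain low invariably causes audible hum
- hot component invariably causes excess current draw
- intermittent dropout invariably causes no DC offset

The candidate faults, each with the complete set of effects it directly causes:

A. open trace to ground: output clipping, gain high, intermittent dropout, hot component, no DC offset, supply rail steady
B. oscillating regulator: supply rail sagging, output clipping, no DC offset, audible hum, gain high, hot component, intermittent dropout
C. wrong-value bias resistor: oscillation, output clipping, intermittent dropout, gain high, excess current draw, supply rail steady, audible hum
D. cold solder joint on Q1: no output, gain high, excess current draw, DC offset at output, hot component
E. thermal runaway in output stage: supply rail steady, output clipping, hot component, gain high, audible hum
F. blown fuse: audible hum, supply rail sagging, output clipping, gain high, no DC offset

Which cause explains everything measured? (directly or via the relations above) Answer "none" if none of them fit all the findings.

C

Per-candidate check:
(A) open trace to ground — does not account for audible hum
(B) oscillating regulator — fails on supply rail steady (predicts supply rail sagging, not supply rail steady)
(C) wrong-value bias resistor — accounts for every observation (no DC offset through intermittent dropout → no DC offset)
(D) cold solder joint on Q1 — intermittent dropout ✗; audible hum ✗; gain high ✓; no DC offset ✗; supply rail steady ✗; output clipping ✗
(E) thermal runaway in output stage — intermittent dropout ✗; audible hum ✓; gain high ✓; no DC offset ✗; supply rail steady ✓; output clipping ✓
(F) blown fuse — intermittent dropout ✗; audible hum ✓; gain high ✓; no DC offset ✓; supply rail steady ✗; output clipping ✓
Only (C) is consistent with every observation.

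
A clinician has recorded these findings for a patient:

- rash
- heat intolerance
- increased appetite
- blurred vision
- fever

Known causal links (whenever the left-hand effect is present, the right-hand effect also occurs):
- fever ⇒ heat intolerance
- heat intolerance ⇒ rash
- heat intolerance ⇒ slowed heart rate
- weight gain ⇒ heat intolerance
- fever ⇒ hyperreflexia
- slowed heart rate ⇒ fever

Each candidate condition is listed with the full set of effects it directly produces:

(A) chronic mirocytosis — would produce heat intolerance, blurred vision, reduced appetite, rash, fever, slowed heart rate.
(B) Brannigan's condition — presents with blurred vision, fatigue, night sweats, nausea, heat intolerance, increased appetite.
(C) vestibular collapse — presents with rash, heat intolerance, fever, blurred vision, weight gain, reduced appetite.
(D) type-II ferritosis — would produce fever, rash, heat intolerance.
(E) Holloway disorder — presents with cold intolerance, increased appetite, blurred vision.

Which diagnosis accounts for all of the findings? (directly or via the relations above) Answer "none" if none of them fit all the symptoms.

Testing each hypothesis:
(A) chronic mirocytosis — rash match; heat intolerance match; increased appetite miss; blurred vision match; fever match
(B) Brannigan's condition — accounts for every observation (rash via heat intolerance → rash)
(C) vestibular collapse — rash match; heat intolerance match; increased appetite miss; blurred vision match; fever match
(D) type-II ferritosis — rash match; heat intolerance match; increased appetite miss; blurred vision miss; fever match
(E) Holloway disorder — rash miss; heat intolerance miss; increased appetite match; blurred vision match; fever miss
Only (B) is consistent with every observation.

B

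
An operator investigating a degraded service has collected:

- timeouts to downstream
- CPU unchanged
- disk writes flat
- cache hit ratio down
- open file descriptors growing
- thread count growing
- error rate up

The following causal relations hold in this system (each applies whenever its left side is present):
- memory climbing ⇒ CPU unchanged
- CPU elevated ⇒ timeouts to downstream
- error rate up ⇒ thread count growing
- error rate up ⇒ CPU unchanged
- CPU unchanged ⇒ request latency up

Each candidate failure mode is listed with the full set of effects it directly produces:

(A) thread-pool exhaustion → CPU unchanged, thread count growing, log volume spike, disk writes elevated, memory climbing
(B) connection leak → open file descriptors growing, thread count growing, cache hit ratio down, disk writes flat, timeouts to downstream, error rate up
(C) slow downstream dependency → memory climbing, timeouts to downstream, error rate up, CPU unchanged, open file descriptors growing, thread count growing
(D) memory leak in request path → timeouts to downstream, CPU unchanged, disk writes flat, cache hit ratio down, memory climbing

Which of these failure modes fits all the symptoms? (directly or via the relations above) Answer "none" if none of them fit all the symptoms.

B

For each candidate, compare predicted effects to what was observed:
(A) thread-pool exhaustion — timeouts to downstream ✗; CPU unchanged ✓; disk writes flat ✗; cache hit ratio down ✗; open file descriptors growing ✗; thread count growing ✓; error rate up ✗
(B) connection leak — timeouts to downstream ✓; CPU unchanged ✓ (by error rate up → CPU unchanged); disk writes flat ✓; cache hit ratio down ✓; open file descriptors growing ✓; thread count growing ✓; error rate up ✓
(C) slow downstream dependency — does not account for disk writes flat, cache hit ratio down
(D) memory leak in request path — timeouts to downstream ✓; CPU unchanged ✓; disk writes flat ✓; cache hit ratio down ✓; open file descriptors growing ✗; thread count growing ✗; error rate up ✗
Only (B) is consistent with every observation.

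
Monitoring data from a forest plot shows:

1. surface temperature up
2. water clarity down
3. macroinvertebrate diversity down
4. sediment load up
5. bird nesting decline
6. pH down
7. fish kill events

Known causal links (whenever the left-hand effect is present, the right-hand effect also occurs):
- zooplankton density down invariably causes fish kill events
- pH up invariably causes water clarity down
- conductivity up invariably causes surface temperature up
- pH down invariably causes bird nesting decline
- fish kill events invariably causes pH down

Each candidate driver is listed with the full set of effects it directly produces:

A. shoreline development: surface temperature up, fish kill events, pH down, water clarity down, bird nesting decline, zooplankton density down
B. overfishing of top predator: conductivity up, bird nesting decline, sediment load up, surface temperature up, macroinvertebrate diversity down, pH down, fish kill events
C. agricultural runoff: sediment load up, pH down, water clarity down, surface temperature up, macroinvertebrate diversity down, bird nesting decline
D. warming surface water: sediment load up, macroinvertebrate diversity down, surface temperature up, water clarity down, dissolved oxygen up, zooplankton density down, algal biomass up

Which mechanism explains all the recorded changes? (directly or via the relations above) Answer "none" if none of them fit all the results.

For each candidate, compare predicted effects to what was observed:
(A) shoreline development — surface temperature up ✓; water clarity down ✓; macroinvertebrate diversity down ✗; sediment load up ✗; bird nesting decline ✓; pH down ✓; fish kill events ✓
(B) overfishing of top predator — does not account for water clarity down
(C) agricultural runoff — does not account for fish kill events
(D) warming surface water — surface temperature up ✓; water clarity down ✓; macroinvertebrate diversity down ✓; sediment load up ✓; bird nesting decline ✓ (via zooplankton density down → fish kill events → pH down → bird nesting decline); pH down ✓ (via zooplankton density down → fish kill events → pH down); fish kill events ✓ (via zooplankton density down → fish kill events)
Only (D) is consistent with every observation.

D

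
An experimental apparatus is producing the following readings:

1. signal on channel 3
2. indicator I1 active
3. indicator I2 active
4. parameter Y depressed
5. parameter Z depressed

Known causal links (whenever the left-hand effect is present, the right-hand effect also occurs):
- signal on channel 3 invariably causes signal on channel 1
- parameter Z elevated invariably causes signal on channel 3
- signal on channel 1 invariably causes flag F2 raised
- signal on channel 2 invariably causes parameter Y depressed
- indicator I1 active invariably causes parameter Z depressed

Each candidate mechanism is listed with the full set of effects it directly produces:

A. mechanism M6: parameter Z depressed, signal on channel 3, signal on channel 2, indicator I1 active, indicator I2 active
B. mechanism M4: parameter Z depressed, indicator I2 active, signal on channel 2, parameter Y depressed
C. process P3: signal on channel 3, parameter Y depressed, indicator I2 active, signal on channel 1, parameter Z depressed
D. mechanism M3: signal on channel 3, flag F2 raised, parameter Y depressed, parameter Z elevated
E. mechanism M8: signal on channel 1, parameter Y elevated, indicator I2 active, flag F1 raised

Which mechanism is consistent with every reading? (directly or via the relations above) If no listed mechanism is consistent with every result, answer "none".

Checking each candidate against the observations:
(A) mechanism M6 — accounts for every observation (parameter Y depressed via signal on channel 2 → parameter Y depressed)
(B) mechanism M4 — signal on channel 3 -; indicator I1 active -; indicator I2 active +; parameter Y depressed +; parameter Z depressed +
(C) process P3 — does not account for indicator I1 active
(D) mechanism M3 — signal on channel 3 +; indicator I1 active -; indicator I2 active -; parameter Y depressed +; parameter Z depressed -
(E) mechanism M8 — signal on channel 3 -; indicator I1 active -; indicator I2 active +; parameter Y depressed -; parameter Z depressed -
(A) is the only candidate with no mismatches.

A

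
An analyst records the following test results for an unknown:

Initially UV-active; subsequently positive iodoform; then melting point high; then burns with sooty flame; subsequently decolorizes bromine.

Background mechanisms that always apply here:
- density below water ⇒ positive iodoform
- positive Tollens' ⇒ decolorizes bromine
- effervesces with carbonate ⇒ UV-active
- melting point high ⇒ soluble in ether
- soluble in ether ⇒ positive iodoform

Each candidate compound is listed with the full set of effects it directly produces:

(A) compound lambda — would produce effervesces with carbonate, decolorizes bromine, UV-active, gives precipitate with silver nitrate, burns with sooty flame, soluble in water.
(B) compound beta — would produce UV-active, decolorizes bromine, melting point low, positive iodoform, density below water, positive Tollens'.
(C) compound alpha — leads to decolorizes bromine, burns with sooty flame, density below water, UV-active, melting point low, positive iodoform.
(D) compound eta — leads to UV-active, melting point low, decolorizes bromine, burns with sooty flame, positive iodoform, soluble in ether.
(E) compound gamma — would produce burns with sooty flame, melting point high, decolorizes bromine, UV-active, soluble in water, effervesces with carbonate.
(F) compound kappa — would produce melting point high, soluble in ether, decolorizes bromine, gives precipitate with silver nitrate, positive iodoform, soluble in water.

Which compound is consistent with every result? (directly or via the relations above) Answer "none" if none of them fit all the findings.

E

For each candidate, compare predicted effects to what was observed:
(A) compound lambda — UV-active yes; positive iodoform NO; melting point high NO; burns with sooty flame yes; decolorizes bromine yes
(B) compound beta — UV-active yes; positive iodoform yes; melting point high NO; burns with sooty flame NO; decolorizes bromine yes
(C) compound alpha — UV-active yes; positive iodoform yes; melting point high NO; burns with sooty flame yes; decolorizes bromine yes
(D) compound eta — UV-active yes; positive iodoform yes; melting point high NO; burns with sooty flame yes; decolorizes bromine yes
(E) compound gamma — UV-active yes; positive iodoform yes (by melting point high → soluble in ether → positive iodoform); melting point high yes; burns with sooty flame yes; decolorizes bromine yes
(F) compound kappa — does not account for UV-active, burns with sooty flame
(E) is the only candidate with no mismatches.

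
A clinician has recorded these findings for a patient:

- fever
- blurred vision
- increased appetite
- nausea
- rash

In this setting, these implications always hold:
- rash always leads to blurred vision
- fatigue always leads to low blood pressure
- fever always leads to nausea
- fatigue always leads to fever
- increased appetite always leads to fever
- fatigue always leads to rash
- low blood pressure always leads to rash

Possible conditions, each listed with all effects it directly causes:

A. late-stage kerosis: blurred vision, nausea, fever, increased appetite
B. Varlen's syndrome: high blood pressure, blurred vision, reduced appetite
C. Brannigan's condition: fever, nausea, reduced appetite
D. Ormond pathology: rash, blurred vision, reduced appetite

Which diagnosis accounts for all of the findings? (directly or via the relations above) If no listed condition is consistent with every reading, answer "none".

Per-candidate check:
(A) late-stage kerosis — fever ✓; blurred vision ✓; increased appetite ✓; nausea ✓; rash ✗
(B) Varlen's syndrome — fever ✗; blurred vision ✓; increased appetite ✗; nausea ✗; rash ✗
(C) Brannigan's condition — fails on blurred vision, increased appetite, rash (predicts reduced appetite, not increased appetite)
(D) Ormond pathology — fever ✗; blurred vision ✓; increased appetite ✗; nausea ✗; rash ✓
Every candidate fails on at least one observation.

none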